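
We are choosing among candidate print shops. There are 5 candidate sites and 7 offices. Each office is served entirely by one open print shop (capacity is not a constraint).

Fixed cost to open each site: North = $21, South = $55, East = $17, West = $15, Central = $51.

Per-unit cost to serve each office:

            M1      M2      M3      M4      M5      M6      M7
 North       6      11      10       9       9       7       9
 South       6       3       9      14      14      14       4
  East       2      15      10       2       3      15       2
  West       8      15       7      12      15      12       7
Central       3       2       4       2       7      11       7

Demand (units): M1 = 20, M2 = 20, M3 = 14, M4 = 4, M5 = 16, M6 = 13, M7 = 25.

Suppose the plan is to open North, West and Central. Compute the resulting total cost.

Each office is assigned to its cheapest site among the open ones.
{North, West, Central}: M1→Central 3·20=60, M2→Central 2·20=40, M3→Central 4·14=56, M4→Central 2·4=8, M5→Central 7·16=112, M6→North 7·13=91, M7→West 7·25=175. Service 542; fixed 87; total 629.

Total cost: 629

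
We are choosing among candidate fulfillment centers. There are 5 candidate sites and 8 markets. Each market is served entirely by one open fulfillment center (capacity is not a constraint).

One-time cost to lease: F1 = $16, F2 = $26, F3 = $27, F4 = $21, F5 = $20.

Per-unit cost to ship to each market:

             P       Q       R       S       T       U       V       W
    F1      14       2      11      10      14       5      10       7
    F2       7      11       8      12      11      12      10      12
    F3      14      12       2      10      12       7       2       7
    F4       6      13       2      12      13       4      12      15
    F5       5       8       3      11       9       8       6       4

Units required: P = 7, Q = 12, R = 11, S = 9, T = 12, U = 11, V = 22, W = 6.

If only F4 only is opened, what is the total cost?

Each market is assigned to its cheapest site among the open ones.
{F4}: P→F4 6·7=42, Q→F4 13·12=156, R→F4 2·11=22, S→F4 12·9=108, T→F4 13·12=156, U→F4 4·11=44, V→F4 12·22=264, W→F4 15·6=90. Service 882; fixed 21; total 903.

Total cost: 903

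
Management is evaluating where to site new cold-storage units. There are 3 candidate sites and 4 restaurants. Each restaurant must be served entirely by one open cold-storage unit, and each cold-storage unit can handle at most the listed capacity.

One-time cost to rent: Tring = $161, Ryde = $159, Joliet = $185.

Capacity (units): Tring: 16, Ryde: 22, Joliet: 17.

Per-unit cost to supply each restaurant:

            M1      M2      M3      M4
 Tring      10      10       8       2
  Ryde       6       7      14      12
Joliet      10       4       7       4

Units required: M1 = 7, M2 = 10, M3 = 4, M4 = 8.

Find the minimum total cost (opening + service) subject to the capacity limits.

Open {Tring, Ryde}: M1→Ryde 6·7=42, M2→Ryde 7·10=70, M3→Tring 8·4=32, M4→Tring 2·8=16.
Loads: Tring carries 12/16, Ryde carries 17/22. Service 160; fixed 320; total 480.
Next best feasible plan costs 500.

Minimum total cost: 480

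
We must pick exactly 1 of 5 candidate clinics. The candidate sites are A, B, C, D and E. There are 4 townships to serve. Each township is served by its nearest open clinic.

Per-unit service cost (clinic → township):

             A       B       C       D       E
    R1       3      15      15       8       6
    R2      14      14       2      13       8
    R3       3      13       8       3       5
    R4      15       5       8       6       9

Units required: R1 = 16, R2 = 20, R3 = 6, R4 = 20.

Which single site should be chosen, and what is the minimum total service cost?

With exactly 1 open, each township uses its cheapest among the chosen.
{E}: R1→E 6·16=96, R2→E 8·20=160, R3→E 5·6=30, R4→E 9·20=180. Service cost 466.
{C}: service cost 488
{D}: service cost 526
Among all 5 size-1 choices, {E} is lowest.

Choose E only; total service cost 466.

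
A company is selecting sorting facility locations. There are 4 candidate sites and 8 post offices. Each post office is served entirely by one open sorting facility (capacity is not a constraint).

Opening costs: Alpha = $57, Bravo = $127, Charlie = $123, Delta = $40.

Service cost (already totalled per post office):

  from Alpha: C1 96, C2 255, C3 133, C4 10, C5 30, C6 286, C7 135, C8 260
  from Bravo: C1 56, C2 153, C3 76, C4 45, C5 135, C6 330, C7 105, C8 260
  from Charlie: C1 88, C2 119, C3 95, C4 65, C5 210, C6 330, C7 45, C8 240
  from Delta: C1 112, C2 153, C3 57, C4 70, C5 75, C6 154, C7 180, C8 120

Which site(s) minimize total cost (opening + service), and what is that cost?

For any fixed open set, each post office goes to its cheapest open site; total = fixed + service.
{Alpha, Charlie, Delta}: C1→Charlie 88, C2→Charlie 119, C3→Delta 57, C4→Alpha 10, C5→Alpha 30, C6→Delta 154, C7→Charlie 45, C8→Delta 120. Service 623; fixed 220; total 843.
{Alpha, Delta}: service 755 + fixed 97 = 852
{Charlie, Delta}: service 723 + fixed 163 = 886
{Alpha, Bravo, Charlie, Delta}: C1→Bravo 56, C2→Charlie 119, C3→Delta 57, C4→Alpha 10, C5→Alpha 30, C6→Delta 154, C7→Charlie 45, C8→Delta 120. Service 591; fixed 347; total 938.
(All 15 nonempty subsets were checked; Alpha, Charlie and Delta is lowest.)

Open Alpha, Charlie and Delta; minimum total cost 843.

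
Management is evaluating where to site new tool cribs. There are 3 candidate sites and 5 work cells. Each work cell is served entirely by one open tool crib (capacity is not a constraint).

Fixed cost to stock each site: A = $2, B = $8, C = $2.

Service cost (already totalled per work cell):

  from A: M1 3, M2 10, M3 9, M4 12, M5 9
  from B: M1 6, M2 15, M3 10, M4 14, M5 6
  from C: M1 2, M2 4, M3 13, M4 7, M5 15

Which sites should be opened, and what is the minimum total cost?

For any fixed open set, each work cell goes to its cheapest open site; total = fixed + service.
{A, C}: M1→C 2, M2→C 4, M3→A 9, M4→C 7, M5→A 9. Service 31; fixed 4; total 35.
{B, C}: service 29 + fixed 10 = 39
{A, B, C}: M1→C 2, M2→C 4, M3→A 9, M4→C 7, M5→B 6. Service 28; fixed 12; total 40.
{A}: service 43 + fixed 2 = 45
No other subset beats 35.

Open A and C; minimum total cost 35.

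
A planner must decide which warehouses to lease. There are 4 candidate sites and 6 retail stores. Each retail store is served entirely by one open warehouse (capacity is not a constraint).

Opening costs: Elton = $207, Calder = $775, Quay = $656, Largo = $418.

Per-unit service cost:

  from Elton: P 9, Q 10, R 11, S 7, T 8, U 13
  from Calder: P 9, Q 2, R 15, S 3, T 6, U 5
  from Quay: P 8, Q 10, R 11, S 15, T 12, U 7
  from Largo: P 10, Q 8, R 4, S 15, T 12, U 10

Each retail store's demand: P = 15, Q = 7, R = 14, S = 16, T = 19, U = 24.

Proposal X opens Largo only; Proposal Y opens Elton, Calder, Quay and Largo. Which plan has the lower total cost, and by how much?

Proposal X is cheaper by 1140.

Proposal X: {Largo}: P→Largo 10·15=150, Q→Largo 8·7=56, R→Largo 4·14=56, S→Largo 15·16=240, T→Largo 12·19=228, U→Largo 10·24=240. Service 970; fixed 418; total 1388.
Proposal Y: {Elton, Calder, Quay, Largo}: P→Quay 8·15=120, Q→Calder 2·7=14, R→Largo 4·14=56, S→Calder 3·16=48, T→Calder 6·19=114, U→Calder 5·24=120. Service 472; fixed 2056; total 2528.
Difference: |1388 − 2528| = 1140.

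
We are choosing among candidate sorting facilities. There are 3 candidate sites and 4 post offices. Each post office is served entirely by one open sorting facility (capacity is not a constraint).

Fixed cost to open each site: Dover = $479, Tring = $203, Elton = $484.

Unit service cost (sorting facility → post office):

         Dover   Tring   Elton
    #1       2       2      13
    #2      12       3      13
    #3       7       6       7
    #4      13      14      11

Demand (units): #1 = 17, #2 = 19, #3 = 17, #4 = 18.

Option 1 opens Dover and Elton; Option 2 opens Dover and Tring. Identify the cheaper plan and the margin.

Option 2 is cheaper by 433.

Option 1: {Dover, Elton}: #1→Dover 2·17=34, #2→Dover 12·19=228, #3→Dover 7·17=119, #4→Elton 11·18=198. Service 579; fixed 963; total 1542.
Option 2: {Dover, Tring}: #1→Dover 2·17=34, #2→Tring 3·19=57, #3→Tring 6·17=102, #4→Dover 13·18=234. Service 427; fixed 682; total 1109.
Difference: |1542 − 1109| = 433.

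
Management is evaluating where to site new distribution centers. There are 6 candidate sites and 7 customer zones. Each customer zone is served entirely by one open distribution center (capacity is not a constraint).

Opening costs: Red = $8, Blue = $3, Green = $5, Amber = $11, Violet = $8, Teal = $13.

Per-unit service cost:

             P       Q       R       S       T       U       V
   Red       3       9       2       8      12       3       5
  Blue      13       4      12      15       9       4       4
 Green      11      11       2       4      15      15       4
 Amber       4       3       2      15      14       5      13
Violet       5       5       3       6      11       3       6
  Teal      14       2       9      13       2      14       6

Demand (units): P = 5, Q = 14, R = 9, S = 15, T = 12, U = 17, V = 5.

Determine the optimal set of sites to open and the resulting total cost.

Open Red, Green and Teal; minimum total cost 242.

For any fixed open set, each customer zone goes to its cheapest open site; total = fixed + service.
{Red, Green, Teal}: P→Red 3·5=15, Q→Teal 2·14=28, R→Red 2·9=18, S→Green 4·15=60, T→Teal 2·12=24, U→Red 3·17=51, V→Green 4·5=20. Service 216; fixed 26; total 242.
{Red, Blue, Green, Teal}: P→Red 3·5=15, Q→Teal 2·14=28, R→Red 2·9=18, S→Green 4·15=60, T→Teal 2·12=24, U→Red 3·17=51, V→Blue 4·5=20. Service 216; fixed 29; total 245.
{Red, Green, Violet, Teal}: P→Red 3·5=15, Q→Teal 2·14=28, R→Red 2·9=18, S→Green 4·15=60, T→Teal 2·12=24, U→Red 3·17=51, V→Green 4·5=20. Service 216; fixed 34; total 250.
{Red, Blue, Green, Amber, Violet, Teal}: P→Red 3·5=15, Q→Teal 2·14=28, R→Red 2·9=18, S→Green 4·15=60, T→Teal 2·12=24, U→Red 3·17=51, V→Blue 4·5=20. Service 216; fixed 48; total 264.
No other subset beats 242.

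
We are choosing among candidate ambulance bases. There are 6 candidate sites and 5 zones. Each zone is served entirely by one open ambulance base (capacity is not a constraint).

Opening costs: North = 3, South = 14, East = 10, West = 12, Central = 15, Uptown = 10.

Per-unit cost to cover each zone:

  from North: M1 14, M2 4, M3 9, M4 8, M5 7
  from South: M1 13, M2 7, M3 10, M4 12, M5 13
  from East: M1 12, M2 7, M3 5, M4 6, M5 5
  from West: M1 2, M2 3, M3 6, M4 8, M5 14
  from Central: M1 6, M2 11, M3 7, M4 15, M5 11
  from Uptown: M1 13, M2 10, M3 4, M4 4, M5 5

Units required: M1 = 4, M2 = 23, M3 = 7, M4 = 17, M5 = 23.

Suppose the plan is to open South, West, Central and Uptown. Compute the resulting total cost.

Total cost: 339

Each zone is assigned to its cheapest site among the open ones.
{South, West, Central, Uptown}: M1→West 2·4=8, M2→West 3·23=69, M3→Uptown 4·7=28, M4→Uptown 4·17=68, M5→Uptown 5·23=115. Service 288; fixed 51; total 339.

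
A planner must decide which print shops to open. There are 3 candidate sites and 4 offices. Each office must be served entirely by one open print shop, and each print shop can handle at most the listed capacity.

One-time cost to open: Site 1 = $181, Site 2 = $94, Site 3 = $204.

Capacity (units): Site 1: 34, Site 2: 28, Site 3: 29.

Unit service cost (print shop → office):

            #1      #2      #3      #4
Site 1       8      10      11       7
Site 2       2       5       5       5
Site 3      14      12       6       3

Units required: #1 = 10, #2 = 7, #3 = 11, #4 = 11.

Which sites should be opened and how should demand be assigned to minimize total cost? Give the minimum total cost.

Open {Site 2, Site 3}: #1→Site 2 2·10=20, #2→Site 2 5·7=35, #3→Site 2 5·11=55, #4→Site 3 3·11=33.
Loads: Site 2 carries 28/28, Site 3 carries 11/29. Service 143; fixed 298; total 441.
Next best feasible plan costs 452.

Minimum total cost: 441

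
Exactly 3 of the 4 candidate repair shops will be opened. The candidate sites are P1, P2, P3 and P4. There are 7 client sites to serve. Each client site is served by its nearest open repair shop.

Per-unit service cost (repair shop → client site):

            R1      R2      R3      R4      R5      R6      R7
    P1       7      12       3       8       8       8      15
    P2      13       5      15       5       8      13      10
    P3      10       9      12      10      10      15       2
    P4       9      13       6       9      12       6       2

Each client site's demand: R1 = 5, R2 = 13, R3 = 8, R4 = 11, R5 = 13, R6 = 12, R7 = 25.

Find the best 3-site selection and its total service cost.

Choose P1, P2 and P4; total service cost 405.

With exactly 3 open, each client site uses its cheapest among the chosen.
{P1, P2, P4}: R1→P1 7·5=35, R2→P2 5·13=65, R3→P1 3·8=24, R4→P2 5·11=55, R5→P1 8·13=104, R6→P4 6·12=72, R7→P4 2·25=50. Service cost 405.
{P1, P2, P3}: service cost 429
{P2, P3, P4}: service cost 439
Among all 4 size-3 choices, {P1, P2, P4} is lowest.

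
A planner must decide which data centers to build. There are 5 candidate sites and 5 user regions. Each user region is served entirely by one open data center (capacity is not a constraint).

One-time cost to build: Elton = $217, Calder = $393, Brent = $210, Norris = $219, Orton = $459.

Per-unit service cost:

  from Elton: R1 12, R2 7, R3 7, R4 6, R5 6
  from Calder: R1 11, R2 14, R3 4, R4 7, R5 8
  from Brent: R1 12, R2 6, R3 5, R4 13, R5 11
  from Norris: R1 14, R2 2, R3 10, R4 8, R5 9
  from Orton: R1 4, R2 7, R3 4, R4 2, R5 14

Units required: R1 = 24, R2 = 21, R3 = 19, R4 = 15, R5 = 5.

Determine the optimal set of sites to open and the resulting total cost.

For any fixed open set, each user region goes to its cheapest open site; total = fixed + service.
{Orton}: R1→Orton 4·24=96, R2→Orton 7·21=147, R3→Orton 4·19=76, R4→Orton 2·15=30, R5→Orton 14·5=70. Service 419; fixed 459; total 878.
{Elton}: service 688 + fixed 217 = 905
{Norris}: R1→Norris 14·24=336, R2→Norris 2·21=42, R3→Norris 10·19=190, R4→Norris 8·15=120, R5→Norris 9·5=45. Service 733; fixed 219; total 952.
{Elton, Calder, Brent, Norris, Orton}: service 274 + fixed 1498 = 1772
No other subset beats 878.

Open Orton only; minimum total cost 878.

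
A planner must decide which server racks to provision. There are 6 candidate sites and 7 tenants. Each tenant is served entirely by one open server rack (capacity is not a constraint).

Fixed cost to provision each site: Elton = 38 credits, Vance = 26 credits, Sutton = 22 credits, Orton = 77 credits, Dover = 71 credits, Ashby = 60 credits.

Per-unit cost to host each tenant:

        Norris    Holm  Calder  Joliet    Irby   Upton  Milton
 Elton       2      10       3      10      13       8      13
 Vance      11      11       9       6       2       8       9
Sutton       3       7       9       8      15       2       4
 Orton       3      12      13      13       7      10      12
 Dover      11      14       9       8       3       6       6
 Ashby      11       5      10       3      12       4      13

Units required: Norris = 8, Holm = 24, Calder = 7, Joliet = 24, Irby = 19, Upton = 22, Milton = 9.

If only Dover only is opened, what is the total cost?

Each tenant is assigned to its cheapest site among the open ones.
{Dover}: Norris→Dover 11·8=88, Holm→Dover 14·24=336, Calder→Dover 9·7=63, Joliet→Dover 8·24=192, Irby→Dover 3·19=57, Upton→Dover 6·22=132, Milton→Dover 6·9=54. Service 922; fixed 71; total 993.

Total cost: 993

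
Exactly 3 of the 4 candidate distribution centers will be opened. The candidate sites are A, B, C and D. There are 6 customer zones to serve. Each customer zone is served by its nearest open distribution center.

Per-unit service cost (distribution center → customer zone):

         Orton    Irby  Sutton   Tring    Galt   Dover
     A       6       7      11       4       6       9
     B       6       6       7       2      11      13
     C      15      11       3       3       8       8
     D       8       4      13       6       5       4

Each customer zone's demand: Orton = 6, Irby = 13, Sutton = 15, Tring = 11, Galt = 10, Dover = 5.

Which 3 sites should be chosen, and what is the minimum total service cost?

With exactly 3 open, each customer zone uses its cheapest among the chosen.
{B, C, D}: Orton→B 6·6=36, Irby→D 4·13=52, Sutton→C 3·15=45, Tring→B 2·11=22, Galt→D 5·10=50, Dover→D 4·5=20. Service cost 225.
{A, C, D}: service cost 236
{A, B, C}: service cost 281
Among all 4 size-3 choices, {B, C, D} is lowest.

Choose B, C and D; total service cost 225.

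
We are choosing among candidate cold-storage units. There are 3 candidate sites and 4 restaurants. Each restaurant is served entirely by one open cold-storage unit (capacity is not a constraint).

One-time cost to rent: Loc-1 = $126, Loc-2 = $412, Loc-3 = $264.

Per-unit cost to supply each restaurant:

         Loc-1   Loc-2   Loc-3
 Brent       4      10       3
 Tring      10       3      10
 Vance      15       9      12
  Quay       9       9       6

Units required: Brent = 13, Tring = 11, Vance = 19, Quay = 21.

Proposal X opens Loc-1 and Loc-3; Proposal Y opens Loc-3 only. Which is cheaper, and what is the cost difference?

Proposal X: {Loc-1, Loc-3}: Brent→Loc-3 3·13=39, Tring→Loc-1 10·11=110, Vance→Loc-3 12·19=228, Quay→Loc-3 6·21=126. Service 503; fixed 390; total 893.
Proposal Y: {Loc-3}: Brent→Loc-3 3·13=39, Tring→Loc-3 10·11=110, Vance→Loc-3 12·19=228, Quay→Loc-3 6·21=126. Service 503; fixed 264; total 767.
Difference: |893 − 767| = 126.

Proposal Y is cheaper by 126.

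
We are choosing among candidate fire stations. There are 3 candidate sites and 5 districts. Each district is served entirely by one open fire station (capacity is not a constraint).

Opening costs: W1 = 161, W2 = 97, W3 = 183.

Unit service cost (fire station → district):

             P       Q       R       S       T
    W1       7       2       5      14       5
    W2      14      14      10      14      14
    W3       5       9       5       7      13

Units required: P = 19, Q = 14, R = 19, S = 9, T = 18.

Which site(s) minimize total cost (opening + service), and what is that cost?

For any fixed open set, each district goes to its cheapest open site; total = fixed + service.
{W1}: P→W1 7·19=133, Q→W1 2·14=28, R→W1 5·19=95, S→W1 14·9=126, T→W1 5·18=90. Service 472; fixed 161; total 633.
{W1, W3}: P→W3 5·19=95, Q→W1 2·14=28, R→W1 5·19=95, S→W3 7·9=63, T→W1 5·18=90. Service 371; fixed 344; total 715.
{W1, W2}: service 472 + fixed 258 = 730
{W1, W2, W3}: P→W3 5·19=95, Q→W1 2·14=28, R→W1 5·19=95, S→W3 7·9=63, T→W1 5·18=90. Service 371; fixed 441; total 812.
No other subset beats 633.

Open W1 only; minimum total cost 633.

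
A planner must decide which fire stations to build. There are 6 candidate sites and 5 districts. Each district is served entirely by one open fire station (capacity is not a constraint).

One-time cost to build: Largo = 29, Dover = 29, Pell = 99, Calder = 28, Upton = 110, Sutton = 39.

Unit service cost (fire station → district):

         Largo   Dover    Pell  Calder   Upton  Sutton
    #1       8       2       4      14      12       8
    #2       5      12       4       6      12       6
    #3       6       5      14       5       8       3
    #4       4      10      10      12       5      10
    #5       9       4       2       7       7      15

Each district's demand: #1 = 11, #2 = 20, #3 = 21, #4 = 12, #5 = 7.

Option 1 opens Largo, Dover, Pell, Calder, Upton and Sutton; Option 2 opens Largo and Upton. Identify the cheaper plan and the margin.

Option 2 is cheaper by 11.

Option 1: {Largo, Dover, Pell, Calder, Upton, Sutton}: #1→Dover 2·11=22, #2→Pell 4·20=80, #3→Sutton 3·21=63, #4→Largo 4·12=48, #5→Pell 2·7=14. Service 227; fixed 334; total 561.
Option 2: {Largo, Upton}: #1→Largo 8·11=88, #2→Largo 5·20=100, #3→Largo 6·21=126, #4→Largo 4·12=48, #5→Upton 7·7=49. Service 411; fixed 139; total 550.
Difference: |561 − 550| = 11.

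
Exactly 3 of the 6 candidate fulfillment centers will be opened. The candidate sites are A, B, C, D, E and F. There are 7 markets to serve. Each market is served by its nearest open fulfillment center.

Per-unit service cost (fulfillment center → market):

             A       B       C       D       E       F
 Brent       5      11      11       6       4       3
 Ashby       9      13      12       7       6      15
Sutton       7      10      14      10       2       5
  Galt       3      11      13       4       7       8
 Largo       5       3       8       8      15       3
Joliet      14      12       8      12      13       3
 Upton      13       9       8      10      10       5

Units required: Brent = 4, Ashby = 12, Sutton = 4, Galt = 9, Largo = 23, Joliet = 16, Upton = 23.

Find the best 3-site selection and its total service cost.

With exactly 3 open, each market uses its cheapest among the chosen.
{A, E, F}: Brent→F 3·4=12, Ashby→E 6·12=72, Sutton→E 2·4=8, Galt→A 3·9=27, Largo→F 3·23=69, Joliet→F 3·16=48, Upton→F 5·23=115. Service cost 351.
{D, E, F}: service cost 360
{A, D, F}: service cost 375
Among all 20 size-3 choices, {A, E, F} is lowest.

Choose A, E and F; total service cost 351.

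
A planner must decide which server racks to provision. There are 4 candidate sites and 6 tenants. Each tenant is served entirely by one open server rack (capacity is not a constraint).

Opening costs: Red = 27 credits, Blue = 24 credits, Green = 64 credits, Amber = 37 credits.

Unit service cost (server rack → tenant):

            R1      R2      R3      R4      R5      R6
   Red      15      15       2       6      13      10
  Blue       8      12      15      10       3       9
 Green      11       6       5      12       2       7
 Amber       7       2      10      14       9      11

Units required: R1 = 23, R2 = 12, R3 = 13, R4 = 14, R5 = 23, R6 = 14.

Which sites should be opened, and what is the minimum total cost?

Open Red, Green and Amber; minimum total cost 567.

For any fixed open set, each tenant goes to its cheapest open site; total = fixed + service.
{Red, Green, Amber}: R1→Amber 7·23=161, R2→Amber 2·12=24, R3→Red 2·13=26, R4→Red 6·14=84, R5→Green 2·23=46, R6→Green 7·14=98. Service 439; fixed 128; total 567.
{Red, Blue, Amber}: service 490 + fixed 88 = 578
{Red, Blue, Green, Amber}: R1→Amber 7·23=161, R2→Amber 2·12=24, R3→Red 2·13=26, R4→Red 6·14=84, R5→Green 2·23=46, R6→Green 7·14=98. Service 439; fixed 152; total 591.
{Blue}: service 858 + fixed 24 = 882
No other subset beats 567.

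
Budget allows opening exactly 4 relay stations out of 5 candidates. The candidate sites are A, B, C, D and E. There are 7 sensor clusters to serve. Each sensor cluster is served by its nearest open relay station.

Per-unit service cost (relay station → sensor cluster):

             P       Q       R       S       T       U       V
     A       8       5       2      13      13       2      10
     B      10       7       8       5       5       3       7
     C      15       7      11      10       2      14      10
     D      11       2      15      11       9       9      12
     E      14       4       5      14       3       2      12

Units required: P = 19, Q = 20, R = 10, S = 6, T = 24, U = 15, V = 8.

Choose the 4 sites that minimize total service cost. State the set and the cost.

Choose A, B, C and D; total service cost 376.

With exactly 4 open, each sensor cluster uses its cheapest among the chosen.
{A, B, C, D}: P→A 8·19=152, Q→D 2·20=40, R→A 2·10=20, S→B 5·6=30, T→C 2·24=48, U→A 2·15=30, V→B 7·8=56. Service cost 376.
{A, B, D, E}: service cost 400
{A, B, C, E}: service cost 416
Among all 5 size-4 choices, {A, B, C, D} is lowest.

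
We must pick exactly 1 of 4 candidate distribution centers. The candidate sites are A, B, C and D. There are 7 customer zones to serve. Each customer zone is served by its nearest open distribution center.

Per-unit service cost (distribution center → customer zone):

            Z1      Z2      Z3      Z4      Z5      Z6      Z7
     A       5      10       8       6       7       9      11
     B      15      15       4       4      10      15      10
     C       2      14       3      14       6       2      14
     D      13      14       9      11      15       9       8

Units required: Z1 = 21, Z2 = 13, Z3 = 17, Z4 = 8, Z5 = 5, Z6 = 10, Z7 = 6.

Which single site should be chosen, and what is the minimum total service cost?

With exactly 1 open, each customer zone uses its cheapest among the chosen.
{C}: Z1→C 2·21=42, Z2→C 14·13=182, Z3→C 3·17=51, Z4→C 14·8=112, Z5→C 6·5=30, Z6→C 2·10=20, Z7→C 14·6=84. Service cost 521.
{A}: service cost 610
{B}: service cost 870
Among all 4 size-1 choices, {C} is lowest.

Choose C only; total service cost 521.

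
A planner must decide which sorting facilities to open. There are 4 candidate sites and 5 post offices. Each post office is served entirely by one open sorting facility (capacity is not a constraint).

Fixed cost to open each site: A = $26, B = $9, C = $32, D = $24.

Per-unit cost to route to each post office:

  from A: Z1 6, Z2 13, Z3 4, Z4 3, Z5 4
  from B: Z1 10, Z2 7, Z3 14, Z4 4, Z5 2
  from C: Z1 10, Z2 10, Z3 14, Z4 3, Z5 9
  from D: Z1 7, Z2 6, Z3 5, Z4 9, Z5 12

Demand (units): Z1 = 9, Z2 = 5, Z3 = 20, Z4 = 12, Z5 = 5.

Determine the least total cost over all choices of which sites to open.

For any fixed open set, each post office goes to its cheapest open site; total = fixed + service.
{A, B}: Z1→A 6·9=54, Z2→B 7·5=35, Z3→A 4·20=80, Z4→A 3·12=36, Z5→B 2·5=10. Service 215; fixed 35; total 250.
{A, B, D}: service 210 + fixed 59 = 269
{A, D}: service 220 + fixed 50 = 270
{A, B, C, D}: service 210 + fixed 91 = 301
No other subset beats 250.

Minimum total cost: 250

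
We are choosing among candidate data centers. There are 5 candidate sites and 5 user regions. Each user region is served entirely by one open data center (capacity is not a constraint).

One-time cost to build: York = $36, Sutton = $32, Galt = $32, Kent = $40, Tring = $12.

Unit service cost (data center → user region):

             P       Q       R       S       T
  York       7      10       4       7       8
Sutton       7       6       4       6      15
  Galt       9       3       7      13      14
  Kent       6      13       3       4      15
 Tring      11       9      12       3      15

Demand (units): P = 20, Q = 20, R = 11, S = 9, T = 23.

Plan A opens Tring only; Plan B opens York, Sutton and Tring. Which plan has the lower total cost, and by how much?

Plan A: {Tring}: P→Tring 11·20=220, Q→Tring 9·20=180, R→Tring 12·11=132, S→Tring 3·9=27, T→Tring 15·23=345. Service 904; fixed 12; total 916.
Plan B: {York, Sutton, Tring}: P→York 7·20=140, Q→Sutton 6·20=120, R→York 4·11=44, S→Tring 3·9=27, T→York 8·23=184. Service 515; fixed 80; total 595.
Difference: |916 − 595| = 321.

Plan B is cheaper by 321.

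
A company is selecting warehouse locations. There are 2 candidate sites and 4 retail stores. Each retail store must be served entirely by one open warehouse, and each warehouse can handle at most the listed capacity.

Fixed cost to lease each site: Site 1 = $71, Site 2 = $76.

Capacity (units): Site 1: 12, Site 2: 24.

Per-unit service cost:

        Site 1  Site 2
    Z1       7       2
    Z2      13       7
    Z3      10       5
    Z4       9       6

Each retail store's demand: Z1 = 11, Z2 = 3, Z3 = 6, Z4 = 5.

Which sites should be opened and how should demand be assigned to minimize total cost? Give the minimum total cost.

Minimum total cost: 265

Open {Site 1, Site 2}: Z1→Site 2 2·11=22, Z2→Site 2 7·3=21, Z3→Site 2 5·6=30, Z4→Site 1 9·5=45.
Loads: Site 1 carries 5/12, Site 2 carries 20/24. Service 118; fixed 147; total 265.
Next best feasible plan costs 268.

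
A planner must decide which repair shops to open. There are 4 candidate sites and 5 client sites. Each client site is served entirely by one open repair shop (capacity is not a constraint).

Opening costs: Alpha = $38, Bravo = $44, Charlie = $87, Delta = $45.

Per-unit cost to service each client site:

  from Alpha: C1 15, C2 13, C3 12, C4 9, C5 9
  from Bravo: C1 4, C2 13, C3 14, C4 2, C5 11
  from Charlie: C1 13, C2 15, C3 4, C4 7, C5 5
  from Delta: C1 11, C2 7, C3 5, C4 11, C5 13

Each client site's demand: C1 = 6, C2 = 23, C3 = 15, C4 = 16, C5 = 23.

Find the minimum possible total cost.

Minimum total cost: 568

For any fixed open set, each client site goes to its cheapest open site; total = fixed + service.
{Bravo, Charlie, Delta}: C1→Bravo 4·6=24, C2→Delta 7·23=161, C3→Charlie 4·15=60, C4→Bravo 2·16=32, C5→Charlie 5·23=115. Service 392; fixed 176; total 568.
{Alpha, Bravo, Charlie, Delta}: C1→Bravo 4·6=24, C2→Delta 7·23=161, C3→Charlie 4·15=60, C4→Bravo 2·16=32, C5→Charlie 5·23=115. Service 392; fixed 214; total 606.
{Alpha, Bravo, Delta}: C1→Bravo 4·6=24, C2→Delta 7·23=161, C3→Delta 5·15=75, C4→Bravo 2·16=32, C5→Alpha 9·23=207. Service 499; fixed 127; total 626.
{Alpha}: service 920 + fixed 38 = 958
(All 15 nonempty subsets were checked; Bravo, Charlie and Delta is lowest.)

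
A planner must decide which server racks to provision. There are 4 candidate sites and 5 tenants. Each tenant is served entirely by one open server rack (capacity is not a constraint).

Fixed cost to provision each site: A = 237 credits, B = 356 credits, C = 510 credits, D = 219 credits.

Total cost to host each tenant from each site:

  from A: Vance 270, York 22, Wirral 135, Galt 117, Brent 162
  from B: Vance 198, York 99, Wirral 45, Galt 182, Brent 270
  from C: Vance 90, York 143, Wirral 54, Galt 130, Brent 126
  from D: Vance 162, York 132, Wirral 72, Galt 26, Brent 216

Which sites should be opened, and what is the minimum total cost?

For any fixed open set, each tenant goes to its cheapest open site; total = fixed + service.
{D}: Vance→D 162, York→D 132, Wirral→D 72, Galt→D 26, Brent→D 216. Service 608; fixed 219; total 827.
{A, D}: service 444 + fixed 456 = 900
{A}: service 706 + fixed 237 = 943
{A, B, C, D}: service 309 + fixed 1322 = 1631
No other subset beats 827.

Open D only; minimum total cost 827.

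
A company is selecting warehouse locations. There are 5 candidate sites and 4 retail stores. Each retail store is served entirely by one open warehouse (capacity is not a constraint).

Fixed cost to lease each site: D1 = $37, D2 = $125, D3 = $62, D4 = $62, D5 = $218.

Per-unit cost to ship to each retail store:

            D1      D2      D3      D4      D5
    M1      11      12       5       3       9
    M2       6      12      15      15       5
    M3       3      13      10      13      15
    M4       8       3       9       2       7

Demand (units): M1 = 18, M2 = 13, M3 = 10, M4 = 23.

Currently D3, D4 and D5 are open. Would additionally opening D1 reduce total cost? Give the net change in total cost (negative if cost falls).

Current service cost with {D3, D4, D5}: 265.
Adding D1: each retail store re-picks its cheapest; new service cost 195, saving 70.
Extra fixed cost: 37. Net change = 37 − 70 = -33.
(Totals: 607 → 574.)

Yes — net change −33 (cost falls by 33).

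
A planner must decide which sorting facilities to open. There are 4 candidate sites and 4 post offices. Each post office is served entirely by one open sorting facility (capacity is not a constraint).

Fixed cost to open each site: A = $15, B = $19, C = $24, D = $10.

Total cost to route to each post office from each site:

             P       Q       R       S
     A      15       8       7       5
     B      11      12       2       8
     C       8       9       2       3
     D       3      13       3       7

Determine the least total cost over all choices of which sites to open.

For any fixed open set, each post office goes to its cheapest open site; total = fixed + service.
{D}: P→D 3, Q→D 13, R→D 3, S→D 7. Service 26; fixed 10; total 36.
{A, D}: service 19 + fixed 25 = 44
{C}: P→C 8, Q→C 9, R→C 2, S→C 3. Service 22; fixed 24; total 46.
{A, B, C, D}: P→D 3, Q→A 8, R→B 2, S→C 3. Service 16; fixed 68; total 84.
(All 15 nonempty subsets were checked; D only is lowest.)

Minimum total cost: 36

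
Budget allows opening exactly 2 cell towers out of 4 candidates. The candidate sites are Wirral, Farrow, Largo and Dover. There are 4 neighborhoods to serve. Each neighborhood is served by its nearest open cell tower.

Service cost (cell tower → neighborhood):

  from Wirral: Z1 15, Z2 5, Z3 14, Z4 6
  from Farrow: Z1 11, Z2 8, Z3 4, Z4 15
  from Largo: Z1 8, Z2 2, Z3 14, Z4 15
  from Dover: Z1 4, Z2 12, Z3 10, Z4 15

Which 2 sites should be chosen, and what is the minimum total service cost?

Choose Wirral and Dover; total service cost 25.

With exactly 2 open, each neighborhood uses its cheapest among the chosen.
{Wirral, Dover}: Z1→Dover 4, Z2→Wirral 5, Z3→Dover 10, Z4→Wirral 6. Service cost 25.
{Wirral, Farrow}: service cost 26
{Farrow, Largo}: service cost 29
Among all 6 size-2 choices, {Wirral, Dover} is lowest.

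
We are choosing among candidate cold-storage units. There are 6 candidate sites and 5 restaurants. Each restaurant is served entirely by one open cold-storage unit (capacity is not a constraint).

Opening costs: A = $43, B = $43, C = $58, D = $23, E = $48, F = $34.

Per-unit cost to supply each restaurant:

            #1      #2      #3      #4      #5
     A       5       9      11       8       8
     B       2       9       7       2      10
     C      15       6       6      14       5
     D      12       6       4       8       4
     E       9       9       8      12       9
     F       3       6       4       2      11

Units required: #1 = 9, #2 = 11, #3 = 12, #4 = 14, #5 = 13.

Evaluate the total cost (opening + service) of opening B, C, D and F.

Total cost: 370

Each restaurant is assigned to its cheapest site among the open ones.
{B, C, D, F}: #1→B 2·9=18, #2→C 6·11=66, #3→D 4·12=48, #4→B 2·14=28, #5→D 4·13=52. Service 212; fixed 158; total 370.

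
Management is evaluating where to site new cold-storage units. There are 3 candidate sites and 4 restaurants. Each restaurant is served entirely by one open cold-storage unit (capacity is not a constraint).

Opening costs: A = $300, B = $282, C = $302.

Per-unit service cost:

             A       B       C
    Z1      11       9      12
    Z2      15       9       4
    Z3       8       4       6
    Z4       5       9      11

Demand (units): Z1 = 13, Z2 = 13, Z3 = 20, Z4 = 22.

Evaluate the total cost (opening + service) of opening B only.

Each restaurant is assigned to its cheapest site among the open ones.
{B}: Z1→B 9·13=117, Z2→B 9·13=117, Z3→B 4·20=80, Z4→B 9·22=198. Service 512; fixed 282; total 794.

Total cost: 794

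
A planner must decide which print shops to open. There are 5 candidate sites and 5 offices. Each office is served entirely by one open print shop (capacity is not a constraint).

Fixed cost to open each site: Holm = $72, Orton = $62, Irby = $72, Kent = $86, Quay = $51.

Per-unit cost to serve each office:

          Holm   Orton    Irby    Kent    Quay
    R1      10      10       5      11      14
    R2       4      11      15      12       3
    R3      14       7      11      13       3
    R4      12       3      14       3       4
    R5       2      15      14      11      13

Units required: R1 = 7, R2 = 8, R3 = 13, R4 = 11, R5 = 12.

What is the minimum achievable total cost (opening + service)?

Minimum total cost: 324

For any fixed open set, each office goes to its cheapest open site; total = fixed + service.
{Holm, Quay}: R1→Holm 10·7=70, R2→Quay 3·8=24, R3→Quay 3·13=39, R4→Quay 4·11=44, R5→Holm 2·12=24. Service 201; fixed 123; total 324.
{Holm, Irby, Quay}: R1→Irby 5·7=35, R2→Quay 3·8=24, R3→Quay 3·13=39, R4→Quay 4·11=44, R5→Holm 2·12=24. Service 166; fixed 195; total 361.
{Holm, Orton, Quay}: service 190 + fixed 185 = 375
{Holm, Orton, Irby, Kent, Quay}: R1→Irby 5·7=35, R2→Quay 3·8=24, R3→Quay 3·13=39, R4→Orton 3·11=33, R5→Holm 2·12=24. Service 155; fixed 343; total 498.
No other subset beats 324.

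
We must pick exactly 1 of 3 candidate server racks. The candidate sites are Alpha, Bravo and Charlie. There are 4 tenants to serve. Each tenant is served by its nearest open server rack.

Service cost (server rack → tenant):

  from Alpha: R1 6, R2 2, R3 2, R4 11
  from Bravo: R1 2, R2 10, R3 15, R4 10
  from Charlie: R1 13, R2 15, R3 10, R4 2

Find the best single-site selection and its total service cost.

Choose Alpha only; total service cost 21.

With exactly 1 open, each tenant uses its cheapest among the chosen.
{Alpha}: R1→Alpha 6, R2→Alpha 2, R3→Alpha 2, R4→Alpha 11. Service cost 21.
{Bravo}: service cost 37
{Charlie}: service cost 40
Among all 3 size-1 choices, {Alpha} is lowest.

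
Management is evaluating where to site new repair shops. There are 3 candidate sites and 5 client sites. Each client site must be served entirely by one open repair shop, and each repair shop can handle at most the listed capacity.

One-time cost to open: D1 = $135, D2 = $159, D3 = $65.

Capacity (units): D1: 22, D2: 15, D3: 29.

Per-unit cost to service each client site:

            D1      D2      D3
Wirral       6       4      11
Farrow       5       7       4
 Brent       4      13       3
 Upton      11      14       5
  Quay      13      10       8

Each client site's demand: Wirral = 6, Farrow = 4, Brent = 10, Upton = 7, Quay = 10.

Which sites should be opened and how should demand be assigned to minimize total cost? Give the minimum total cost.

Open {D1, D3}: Wirral→D1 6·6=36, Farrow→D1 5·4=20, Brent→D3 3·10=30, Upton→D3 5·7=35, Quay→D3 8·10=80.
Loads: D1 carries 10/22, D3 carries 27/29. Service 201; fixed 200; total 401.
Next best feasible plan costs 407.

Minimum total cost: 401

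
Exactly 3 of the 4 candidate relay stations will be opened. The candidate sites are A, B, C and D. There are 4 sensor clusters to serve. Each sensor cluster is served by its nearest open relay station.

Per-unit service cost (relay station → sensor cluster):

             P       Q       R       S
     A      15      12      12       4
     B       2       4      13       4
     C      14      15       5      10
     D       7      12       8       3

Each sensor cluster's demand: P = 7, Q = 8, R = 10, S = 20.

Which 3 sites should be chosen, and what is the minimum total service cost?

Choose B, C and D; total service cost 156.

With exactly 3 open, each sensor cluster uses its cheapest among the chosen.
{B, C, D}: P→B 2·7=14, Q→B 4·8=32, R→C 5·10=50, S→D 3·20=60. Service cost 156.
{A, B, C}: service cost 176
{A, B, D}: service cost 186
Among all 4 size-3 choices, {B, C, D} is lowest.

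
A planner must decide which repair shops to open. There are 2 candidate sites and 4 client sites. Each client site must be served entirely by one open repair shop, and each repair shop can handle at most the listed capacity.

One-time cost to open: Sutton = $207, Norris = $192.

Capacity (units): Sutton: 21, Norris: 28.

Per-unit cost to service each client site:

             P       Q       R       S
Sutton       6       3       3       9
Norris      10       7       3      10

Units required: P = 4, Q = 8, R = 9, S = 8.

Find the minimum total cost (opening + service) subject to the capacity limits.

Minimum total cost: 546

Open {Sutton, Norris}: P→Sutton 6·4=24, Q→Sutton 3·8=24, R→Norris 3·9=27, S→Sutton 9·8=72.
Loads: Sutton carries 20/21, Norris carries 9/28. Service 147; fixed 399; total 546.
Next best feasible plan costs 554.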